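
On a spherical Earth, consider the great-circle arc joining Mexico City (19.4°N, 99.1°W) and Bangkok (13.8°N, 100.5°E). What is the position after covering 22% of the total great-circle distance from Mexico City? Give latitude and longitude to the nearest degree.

From cos δ = sin φ₁ sin φ₂ + cos φ₁ cos φ₂ cos Δλ, the central angle is δ ≈ 2.471 rad (141.6°).
Interpolate at f = 0.22 with slerp weights a = sin((1−f)δ)/sin δ ≈ 1.508, b = sin(fδ)/sin δ ≈ 0.833.
p = a·p₁ + b·p₂ ≈ (-0.372, -0.610, 0.700); φ = arcsin(p_z) ≈ 44.40°, λ = atan2(p_y, p_x) ≈ -121.42°.

≈ 44°N, 121°W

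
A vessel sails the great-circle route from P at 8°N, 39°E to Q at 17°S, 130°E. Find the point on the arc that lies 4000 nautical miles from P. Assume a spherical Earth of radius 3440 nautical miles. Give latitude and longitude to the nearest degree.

≈ 12°S, 103°E

Write both endpoints as unit vectors p₁, p₂ with components (cos φ cos λ, cos φ sin λ, sin φ).
The central angle between the endpoints is δ = arccos(p₁·p₂) ≈ 1.628 rad (93.3°). The total great-circle distance is δ·R ≈ 1.628 × 3440 ≈ 5600 nmi, so the target fraction is f = 4000/5600 ≈ 0.714.
Interpolate at f ≈ 0.714 with slerp weights a = sin((1−f)δ)/sin δ ≈ 0.449, b = sin(fδ)/sin δ ≈ 0.919.
p = a·p₁ + b·p₂ ≈ (-0.219, 0.954, -0.206); φ = arcsin(p_z) ≈ -11.90°, λ = atan2(p_y, p_x) ≈ 102.95°.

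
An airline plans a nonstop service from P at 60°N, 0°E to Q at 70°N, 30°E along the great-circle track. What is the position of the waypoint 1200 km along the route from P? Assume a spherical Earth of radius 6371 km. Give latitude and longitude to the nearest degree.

From cos δ = sin φ₁ sin φ₂ + cos φ₁ cos φ₂ cos Δλ, the central angle is δ ≈ 0.277 rad (15.9°). The total great-circle distance is δ·R ≈ 0.277 × 6371 ≈ 1764 km, so the target fraction is f = 1200/1764 ≈ 0.680.
Interpolate at f ≈ 0.680 with slerp weights a = sin((1−f)δ)/sin δ ≈ 0.324, b = sin(fδ)/sin δ ≈ 0.685.
p = a·p₁ + b·p₂ ≈ (0.365, 0.117, 0.924); φ = arcsin(p_z) ≈ 67.48°, λ = atan2(p_y, p_x) ≈ 17.81°.

≈ 67°N, 18°E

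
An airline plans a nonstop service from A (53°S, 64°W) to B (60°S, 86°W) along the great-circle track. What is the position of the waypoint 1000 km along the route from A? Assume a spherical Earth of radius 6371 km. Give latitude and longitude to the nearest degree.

≈ (58°S, 77°W)

Write both endpoints as unit vectors p₁, p₂ with components (cos φ cos λ, cos φ sin λ, sin φ).
The central angle between the endpoints is δ = arccos(p₁·p₂) ≈ 0.243 rad (13.9°). The total great-circle distance is δ·R ≈ 0.243 × 6371 ≈ 1548 km, so the target fraction is f = 1000/1548 ≈ 0.646.
Interpolate at f ≈ 0.646 with slerp weights a = sin((1−f)δ)/sin δ ≈ 0.357, b = sin(fδ)/sin δ ≈ 0.650.
p = a·p₁ + b·p₂ ≈ (0.117, -0.517, -0.848); φ = arcsin(p_z) ≈ -57.98°, λ = atan2(p_y, p_x) ≈ -77.27°.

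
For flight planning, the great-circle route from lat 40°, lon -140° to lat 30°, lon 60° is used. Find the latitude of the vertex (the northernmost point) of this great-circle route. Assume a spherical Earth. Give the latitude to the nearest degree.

The great circle lies in the plane with unit normal n̂ = (p₁ × p₂)/|p₁ × p₂|.
Here n̂_z ≈ -0.238; the vertex latitude is φ_max = arccos|n̂_z| ≈ 76.2°.

≈ 76°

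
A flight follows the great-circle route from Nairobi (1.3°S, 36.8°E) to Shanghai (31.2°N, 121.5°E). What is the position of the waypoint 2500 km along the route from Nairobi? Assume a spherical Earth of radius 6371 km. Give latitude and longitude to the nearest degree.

Write both endpoints as unit vectors p₁, p₂ with components (cos φ cos λ, cos φ sin λ, sin φ).
The central angle between the endpoints is δ = arccos(p₁·p₂) ≈ 1.504 rad (86.1°). The total great-circle distance is δ·R ≈ 1.504 × 6371 ≈ 9579 km, so the target fraction is f = 2500/9579 ≈ 0.261.
Interpolate at f ≈ 0.261 with slerp weights a = sin((1−f)δ)/sin δ ≈ 0.898, b = sin(fδ)/sin δ ≈ 0.383.
p = a·p₁ + b·p₂ ≈ (0.548, 0.817, 0.178); φ = arcsin(p_z) ≈ 10.26°, λ = atan2(p_y, p_x) ≈ 56.17°.

≈ 10°N, 56°E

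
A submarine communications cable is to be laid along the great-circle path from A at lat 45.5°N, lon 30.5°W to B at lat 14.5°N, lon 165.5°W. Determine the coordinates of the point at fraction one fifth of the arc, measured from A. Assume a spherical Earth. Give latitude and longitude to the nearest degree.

≈ lat 57°N, lon 60°W

Convert each endpoint to a unit vector on the sphere (x = cos φ cos λ, y = cos φ sin λ, z = sin φ).
The central angle between the endpoints is δ = arccos(p₁·p₂) ≈ 1.877 rad (107.5°).
Interpolate at f = 1/5 with slerp weights a = sin((1−f)δ)/sin δ ≈ 1.046, b = sin(fδ)/sin δ ≈ 0.384.
p = a·p₁ + b·p₂ ≈ (0.271, -0.465, 0.842); φ = arcsin(p_z) ≈ 57.40°, λ = atan2(p_y, p_x) ≈ -59.74°.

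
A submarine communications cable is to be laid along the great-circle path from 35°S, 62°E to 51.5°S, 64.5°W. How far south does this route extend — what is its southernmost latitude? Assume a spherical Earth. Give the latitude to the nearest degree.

The great circle lies in the plane with unit normal n̂ = (p₁ × p₂)/|p₁ × p₂|.
Here n̂_z ≈ -0.414; the vertex latitude is φ_max = arccos|n̂_z| ≈ 65.5°.
Check via Clairaut: cos φ_max = |cos φ₁| · sin C = cos(35.0°)·sin(149.6°) ≈ 0.414, again giving ≈ 65.5°.

≈ 66°S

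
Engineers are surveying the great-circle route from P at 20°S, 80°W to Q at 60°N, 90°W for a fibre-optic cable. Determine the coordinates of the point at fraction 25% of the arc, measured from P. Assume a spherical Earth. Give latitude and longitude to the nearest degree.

≈ 0°N, 82°W

Convert each endpoint to a unit vector on the sphere (x = cos φ cos λ, y = cos φ sin λ, z = sin φ).
The central angle between the endpoints is δ = arccos(p₁·p₂) ≈ 1.404 rad (80.4°).
Interpolate at f = 0.25 with slerp weights a = sin((1−f)δ)/sin δ ≈ 0.881, b = sin(fδ)/sin δ ≈ 0.349.
p = a·p₁ + b·p₂ ≈ (0.144, -0.990, 0.001); φ = arcsin(p_z) ≈ 0.03°, λ = atan2(p_y, p_x) ≈ -81.73°.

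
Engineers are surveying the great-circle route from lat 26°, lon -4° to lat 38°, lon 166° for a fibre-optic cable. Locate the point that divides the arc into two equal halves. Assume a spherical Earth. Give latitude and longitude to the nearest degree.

≈ lat 80°, lon 44°

Write both endpoints as unit vectors p₁, p₂ with components (cos φ cos λ, cos φ sin λ, sin φ).
The central angle between the endpoints is δ = arccos(p₁·p₂) ≈ 2.013 rad (115.3°).
Interpolate at f = 1/2 with slerp weights a = sin((1−f)δ)/sin δ ≈ 0.935, b = sin(fδ)/sin δ ≈ 0.935.
p = a·p₁ + b·p₂ ≈ (0.123, 0.120, 0.985); φ = arcsin(p_z) ≈ 80.11°, λ = atan2(p_y, p_x) ≈ 44.10°.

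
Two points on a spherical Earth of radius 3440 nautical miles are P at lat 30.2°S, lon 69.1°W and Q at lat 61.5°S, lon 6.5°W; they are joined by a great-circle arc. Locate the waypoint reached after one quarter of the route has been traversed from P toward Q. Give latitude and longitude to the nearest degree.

Write both endpoints as unit vectors p₁, p₂ with components (cos φ cos λ, cos φ sin λ, sin φ).
The central angle between the endpoints is δ = arccos(p₁·p₂) ≈ 0.887 rad (50.8°).
Interpolate at f = 1/4 with slerp weights a = sin((1−f)δ)/sin δ ≈ 0.796, b = sin(fδ)/sin δ ≈ 0.284.
p = a·p₁ + b·p₂ ≈ (0.380, -0.658, -0.650); φ = arcsin(p_z) ≈ -40.53°, λ = atan2(p_y, p_x) ≈ -60.00°.

≈ lat 41°S, lon 60°W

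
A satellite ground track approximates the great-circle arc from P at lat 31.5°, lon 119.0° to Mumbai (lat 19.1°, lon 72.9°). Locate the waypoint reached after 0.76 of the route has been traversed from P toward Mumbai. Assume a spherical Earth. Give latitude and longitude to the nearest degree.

Write both endpoints as unit vectors p₁, p₂ with components (cos φ cos λ, cos φ sin λ, sin φ).
The central angle between the endpoints is δ = arccos(p₁·p₂) ≈ 0.753 rad (43.1°).
Interpolate at f = 0.76 with slerp weights a = sin((1−f)δ)/sin δ ≈ 0.263, b = sin(fδ)/sin δ ≈ 0.792.
p = a·p₁ + b·p₂ ≈ (0.111, 0.911, 0.396); φ = arcsin(p_z) ≈ 23.36°, λ = atan2(p_y, p_x) ≈ 83.03°.

≈ lat 23°, lon 83°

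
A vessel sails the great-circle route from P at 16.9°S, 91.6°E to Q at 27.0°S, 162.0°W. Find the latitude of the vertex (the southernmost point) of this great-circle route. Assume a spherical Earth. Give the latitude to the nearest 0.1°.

The great circle lies in the plane with unit normal n̂ = (p₁ × p₂)/|p₁ × p₂|.
Here n̂_z ≈ +0.823; the vertex latitude is φ_max = arccos|n̂_z| ≈ 34.6°.

≈ 34.6°S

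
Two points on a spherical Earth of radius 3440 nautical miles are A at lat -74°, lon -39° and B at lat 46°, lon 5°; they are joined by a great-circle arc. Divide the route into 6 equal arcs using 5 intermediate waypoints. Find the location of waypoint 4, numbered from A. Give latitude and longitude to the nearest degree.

≈ lat 5°, lon -4°

The haversine formula gives a central angle δ ≈ 2.158 rad (123.6°) between the endpoints.
Interpolate at f = 4/6 with slerp weights a = sin((1−f)δ)/sin δ ≈ 0.791, b = sin(fδ)/sin δ ≈ 1.190.
p = a·p₁ + b·p₂ ≈ (0.993, -0.065, 0.096); φ = arcsin(p_z) ≈ 5.50°, λ = atan2(p_y, p_x) ≈ -3.75°.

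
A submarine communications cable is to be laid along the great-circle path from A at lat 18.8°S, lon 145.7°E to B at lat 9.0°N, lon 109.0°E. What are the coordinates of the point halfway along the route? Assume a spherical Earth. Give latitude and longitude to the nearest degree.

≈ lat 5°S, lon 127°E

Write both endpoints as unit vectors p₁, p₂ with components (cos φ cos λ, cos φ sin λ, sin φ).
The central angle between the endpoints is δ = arccos(p₁·p₂) ≈ 0.796 rad (45.6°).
Interpolate at f = 1/2 with slerp weights a = sin((1−f)δ)/sin δ ≈ 0.542, b = sin(fδ)/sin δ ≈ 0.542.
p = a·p₁ + b·p₂ ≈ (-0.599, 0.796, -0.090); φ = arcsin(p_z) ≈ -5.16°, λ = atan2(p_y, p_x) ≈ 126.95°.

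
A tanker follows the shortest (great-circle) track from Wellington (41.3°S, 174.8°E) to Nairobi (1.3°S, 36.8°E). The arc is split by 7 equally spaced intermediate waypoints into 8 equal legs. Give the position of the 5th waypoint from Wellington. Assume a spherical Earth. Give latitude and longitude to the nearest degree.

≈ 36°S, 69°E

The haversine formula gives a central angle δ ≈ 2.145 rad (122.9°) between the endpoints.
Interpolate at f = 5/8 with slerp weights a = sin((1−f)δ)/sin δ ≈ 0.858, b = sin(fδ)/sin δ ≈ 1.160.
p = a·p₁ + b·p₂ ≈ (0.286, 0.753, -0.593); φ = arcsin(p_z) ≈ -36.34°, λ = atan2(p_y, p_x) ≈ 69.18°.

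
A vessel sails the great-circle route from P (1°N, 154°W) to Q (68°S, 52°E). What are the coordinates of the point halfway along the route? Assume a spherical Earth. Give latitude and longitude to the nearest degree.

≈ (53°S, 168°W)

The haversine formula gives a central angle δ ≈ 1.931 rad (110.7°) between the endpoints.
Interpolate at f = 1/2 with slerp weights a = sin((1−f)δ)/sin δ ≈ 0.879, b = sin(fδ)/sin δ ≈ 0.879.
p = a·p₁ + b·p₂ ≈ (-0.587, -0.126, -0.800); φ = arcsin(p_z) ≈ -53.09°, λ = atan2(p_y, p_x) ≈ -167.91°.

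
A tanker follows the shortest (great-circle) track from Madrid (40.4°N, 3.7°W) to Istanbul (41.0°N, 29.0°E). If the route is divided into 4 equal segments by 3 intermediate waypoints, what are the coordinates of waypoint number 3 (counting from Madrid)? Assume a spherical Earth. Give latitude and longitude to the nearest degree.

From cos δ = sin φ₁ sin φ₂ + cos φ₁ cos φ₂ cos Δλ, the central angle is δ ≈ 0.430 rad (24.7°).
Interpolate at f = 3/4 with slerp weights a = sin((1−f)δ)/sin δ ≈ 0.257, b = sin(fδ)/sin δ ≈ 0.760.
p = a·p₁ + b·p₂ ≈ (0.697, 0.266, 0.666); φ = arcsin(p_z) ≈ 41.73°, λ = atan2(p_y, p_x) ≈ 20.84°.

≈ (42°N, 21°E)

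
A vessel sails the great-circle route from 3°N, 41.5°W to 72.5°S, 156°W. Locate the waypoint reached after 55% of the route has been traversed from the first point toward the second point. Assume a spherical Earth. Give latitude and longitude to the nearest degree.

Write both endpoints as unit vectors p₁, p₂ with components (cos φ cos λ, cos φ sin λ, sin φ).
The central angle between the endpoints is δ = arccos(p₁·p₂) ≈ 1.746 rad (100.0°).
Interpolate at f = 0.55 with slerp weights a = sin((1−f)δ)/sin δ ≈ 0.718, b = sin(fδ)/sin δ ≈ 0.832.
p = a·p₁ + b·p₂ ≈ (0.309, -0.577, -0.756); φ = arcsin(p_z) ≈ -49.12°, λ = atan2(p_y, p_x) ≈ -61.86°.

≈ 49°S, 62°W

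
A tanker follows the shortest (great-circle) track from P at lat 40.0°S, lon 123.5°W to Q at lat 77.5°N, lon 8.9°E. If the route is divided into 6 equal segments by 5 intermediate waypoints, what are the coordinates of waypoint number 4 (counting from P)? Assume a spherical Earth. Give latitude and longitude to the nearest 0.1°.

≈ lat 49.8°N, lon 101.9°W

From cos δ = sin φ₁ sin φ₂ + cos φ₁ cos φ₂ cos Δλ, the central angle is δ ≈ 2.403 rad (137.7°).
Interpolate at f = 4/6 with slerp weights a = sin((1−f)δ)/sin δ ≈ 1.066, b = sin(fδ)/sin δ ≈ 1.484.
p = a·p₁ + b·p₂ ≈ (-0.133, -0.632, 0.764); φ = arcsin(p_z) ≈ 49.80°, λ = atan2(p_y, p_x) ≈ -101.93°.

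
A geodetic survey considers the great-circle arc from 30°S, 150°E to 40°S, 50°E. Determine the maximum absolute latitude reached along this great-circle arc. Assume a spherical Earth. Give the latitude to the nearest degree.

The great circle lies in the plane with unit normal n̂ = (p₁ × p₂)/|p₁ × p₂|.
Here n̂_z ≈ -0.668; the vertex latitude is φ_max = arccos|n̂_z| ≈ 48.1°.

≈ 48°S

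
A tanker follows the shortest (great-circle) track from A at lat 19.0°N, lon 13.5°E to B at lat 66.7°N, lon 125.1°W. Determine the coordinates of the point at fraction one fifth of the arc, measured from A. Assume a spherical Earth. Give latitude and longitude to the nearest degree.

Write both endpoints as unit vectors p₁, p₂ with components (cos φ cos λ, cos φ sin λ, sin φ).
The central angle between the endpoints is δ = arccos(p₁·p₂) ≈ 1.552 rad (88.9°).
Interpolate at f = 1/5 with slerp weights a = sin((1−f)δ)/sin δ ≈ 0.947, b = sin(fδ)/sin δ ≈ 0.306.
p = a·p₁ + b·p₂ ≈ (0.801, 0.110, 0.589); φ = arcsin(p_z) ≈ 36.07°, λ = atan2(p_y, p_x) ≈ 7.83°.

≈ lat 36°N, lon 8°E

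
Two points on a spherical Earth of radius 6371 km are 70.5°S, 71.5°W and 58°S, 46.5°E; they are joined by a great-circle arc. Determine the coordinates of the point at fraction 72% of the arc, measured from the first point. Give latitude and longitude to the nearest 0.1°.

From cos δ = sin φ₁ sin φ₂ + cos φ₁ cos φ₂ cos Δλ, the central angle is δ ≈ 0.772 rad (44.2°).
Interpolate at f = 0.72 with slerp weights a = sin((1−f)δ)/sin δ ≈ 0.307, b = sin(fδ)/sin δ ≈ 0.756.
p = a·p₁ + b·p₂ ≈ (0.308, 0.193, -0.931); φ = arcsin(p_z) ≈ -68.65°, λ = atan2(p_y, p_x) ≈ 32.09°.

≈ 68.6°S, 32.1°E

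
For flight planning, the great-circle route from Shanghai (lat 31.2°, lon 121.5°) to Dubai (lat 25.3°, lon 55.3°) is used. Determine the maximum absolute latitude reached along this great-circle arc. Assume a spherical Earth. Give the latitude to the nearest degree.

≈ 33°

The great circle lies in the plane with unit normal n̂ = (p₁ × p₂)/|p₁ × p₂|.
Here n̂_z ≈ -0.837; the vertex latitude is φ_max = arccos|n̂_z| ≈ 33.2°.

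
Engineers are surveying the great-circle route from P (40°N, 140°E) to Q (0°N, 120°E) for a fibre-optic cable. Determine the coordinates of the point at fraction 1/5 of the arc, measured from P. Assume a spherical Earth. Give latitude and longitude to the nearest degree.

≈ (32°N, 135°E)

Convert each endpoint to a unit vector on the sphere (x = cos φ cos λ, y = cos φ sin λ, z = sin φ).
The central angle between the endpoints is δ = arccos(p₁·p₂) ≈ 0.767 rad (44.0°).
Interpolate at f = 1/5 with slerp weights a = sin((1−f)δ)/sin δ ≈ 0.830, b = sin(fδ)/sin δ ≈ 0.220.
p = a·p₁ + b·p₂ ≈ (-0.597, 0.599, 0.533); φ = arcsin(p_z) ≈ 32.23°, λ = atan2(p_y, p_x) ≈ 134.89°.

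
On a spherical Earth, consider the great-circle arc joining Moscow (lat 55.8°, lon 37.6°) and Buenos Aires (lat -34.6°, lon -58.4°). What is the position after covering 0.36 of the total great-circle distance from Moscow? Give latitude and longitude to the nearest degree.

Write both endpoints as unit vectors p₁, p₂ with components (cos φ cos λ, cos φ sin λ, sin φ).
The central angle between the endpoints is δ = arccos(p₁·p₂) ≈ 2.115 rad (121.2°).
Interpolate at f = 0.36 with slerp weights a = sin((1−f)δ)/sin δ ≈ 1.142, b = sin(fδ)/sin δ ≈ 0.807.
p = a·p₁ + b·p₂ ≈ (0.856, -0.174, 0.486); φ = arcsin(p_z) ≈ 29.09°, λ = atan2(p_y, p_x) ≈ -11.49°.

≈ lat 29°, lon -11°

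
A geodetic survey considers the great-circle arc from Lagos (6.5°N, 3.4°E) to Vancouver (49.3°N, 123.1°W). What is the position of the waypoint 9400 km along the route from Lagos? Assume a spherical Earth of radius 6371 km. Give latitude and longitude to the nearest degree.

≈ 57°N, 87°W

The haversine formula gives a central angle δ ≈ 1.875 rad (107.4°) between the endpoints. The total great-circle distance is δ·R ≈ 1.875 × 6371 ≈ 11946 km, so the target fraction is f = 9400/11946 ≈ 0.787.
Interpolate at f ≈ 0.787 with slerp weights a = sin((1−f)δ)/sin δ ≈ 0.408, b = sin(fδ)/sin δ ≈ 1.043.
p = a·p₁ + b·p₂ ≈ (0.033, -0.546, 0.837); φ = arcsin(p_z) ≈ 56.84°, λ = atan2(p_y, p_x) ≈ -86.55°.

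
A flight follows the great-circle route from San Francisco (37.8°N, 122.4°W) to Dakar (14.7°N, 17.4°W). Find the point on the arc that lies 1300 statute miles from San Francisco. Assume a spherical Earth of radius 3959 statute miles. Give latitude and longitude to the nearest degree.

Convert each endpoint to a unit vector on the sphere (x = cos φ cos λ, y = cos φ sin λ, z = sin φ).
The central angle between the endpoints is δ = arccos(p₁·p₂) ≈ 1.613 rad (92.4°). The total great-circle distance is δ·R ≈ 1.613 × 3959 ≈ 6386 mi, so the target fraction is f = 1300/6386 ≈ 0.204.
Interpolate at f ≈ 0.204 with slerp weights a = sin((1−f)δ)/sin δ ≈ 0.960, b = sin(fδ)/sin δ ≈ 0.323.
p = a·p₁ + b·p₂ ≈ (-0.109, -0.734, 0.670); φ = arcsin(p_z) ≈ 42.10°, λ = atan2(p_y, p_x) ≈ -98.42°.

≈ 42°N, 98°W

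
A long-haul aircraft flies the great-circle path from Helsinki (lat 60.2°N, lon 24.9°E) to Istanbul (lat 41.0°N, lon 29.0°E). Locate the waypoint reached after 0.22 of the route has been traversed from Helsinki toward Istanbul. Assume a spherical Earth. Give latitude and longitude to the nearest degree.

≈ lat 56°N, lon 26°E

From cos δ = sin φ₁ sin φ₂ + cos φ₁ cos φ₂ cos Δλ, the central angle is δ ≈ 0.338 rad (19.4°).
Interpolate at f = 0.22 with slerp weights a = sin((1−f)δ)/sin δ ≈ 0.786, b = sin(fδ)/sin δ ≈ 0.224.
p = a·p₁ + b·p₂ ≈ (0.502, 0.246, 0.829); φ = arcsin(p_z) ≈ 55.99°, λ = atan2(p_y, p_x) ≈ 26.14°.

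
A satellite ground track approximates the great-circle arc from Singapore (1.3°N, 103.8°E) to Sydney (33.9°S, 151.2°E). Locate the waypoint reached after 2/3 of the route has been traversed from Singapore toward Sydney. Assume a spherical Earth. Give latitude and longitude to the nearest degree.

≈ (24°S, 133°E)

Convert each endpoint to a unit vector on the sphere (x = cos φ cos λ, y = cos φ sin λ, z = sin φ).
The central angle between the endpoints is δ = arccos(p₁·p₂) ≈ 0.990 rad (56.7°).
Interpolate at f = 2/3 with slerp weights a = sin((1−f)δ)/sin δ ≈ 0.388, b = sin(fδ)/sin δ ≈ 0.733.
p = a·p₁ + b·p₂ ≈ (-0.626, 0.669, -0.400); φ = arcsin(p_z) ≈ -23.59°, λ = atan2(p_y, p_x) ≈ 133.07°.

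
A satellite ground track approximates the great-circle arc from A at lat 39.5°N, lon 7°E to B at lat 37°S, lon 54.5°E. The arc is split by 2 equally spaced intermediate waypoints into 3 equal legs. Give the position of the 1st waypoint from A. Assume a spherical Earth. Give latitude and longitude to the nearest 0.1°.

≈ lat 14.4°N, lon 24.4°E

From cos δ = sin φ₁ sin φ₂ + cos φ₁ cos φ₂ cos Δλ, the central angle is δ ≈ 1.537 rad (88.1°).
Interpolate at f = 1/3 with slerp weights a = sin((1−f)δ)/sin δ ≈ 0.855, b = sin(fδ)/sin δ ≈ 0.491.
p = a·p₁ + b·p₂ ≈ (0.882, 0.399, 0.249); φ = arcsin(p_z) ≈ 14.40°, λ = atan2(p_y, p_x) ≈ 24.35°.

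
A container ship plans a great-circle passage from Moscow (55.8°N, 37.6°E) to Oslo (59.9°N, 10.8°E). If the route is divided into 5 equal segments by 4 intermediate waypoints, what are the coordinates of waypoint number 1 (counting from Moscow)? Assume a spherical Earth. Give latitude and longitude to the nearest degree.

From cos δ = sin φ₁ sin φ₂ + cos φ₁ cos φ₂ cos Δλ, the central angle is δ ≈ 0.257 rad (14.7°).
Interpolate at f = 1/5 with slerp weights a = sin((1−f)δ)/sin δ ≈ 0.803, b = sin(fδ)/sin δ ≈ 0.202.
p = a·p₁ + b·p₂ ≈ (0.457, 0.294, 0.839); φ = arcsin(p_z) ≈ 57.05°, λ = atan2(p_y, p_x) ≈ 32.78°.

≈ (57°N, 33°E)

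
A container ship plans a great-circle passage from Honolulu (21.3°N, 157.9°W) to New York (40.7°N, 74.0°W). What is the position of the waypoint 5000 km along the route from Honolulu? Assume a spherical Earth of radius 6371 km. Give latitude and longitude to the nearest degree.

≈ 41°N, 110°W

Convert each endpoint to a unit vector on the sphere (x = cos φ cos λ, y = cos φ sin λ, z = sin φ).
The central angle between the endpoints is δ = arccos(p₁·p₂) ≈ 1.254 rad (71.8°). The total great-circle distance is δ·R ≈ 1.254 × 6371 ≈ 7986 km, so the target fraction is f = 5000/7986 ≈ 0.626.
Interpolate at f ≈ 0.626 with slerp weights a = sin((1−f)δ)/sin δ ≈ 0.476, b = sin(fδ)/sin δ ≈ 0.744.
p = a·p₁ + b·p₂ ≈ (-0.255, -0.709, 0.658); φ = arcsin(p_z) ≈ 41.13°, λ = atan2(p_y, p_x) ≈ -109.79°.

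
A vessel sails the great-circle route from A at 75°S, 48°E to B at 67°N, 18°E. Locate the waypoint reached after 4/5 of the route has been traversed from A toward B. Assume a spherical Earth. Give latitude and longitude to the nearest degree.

≈ 39°N, 26°E

Write both endpoints as unit vectors p₁, p₂ with components (cos φ cos λ, cos φ sin λ, sin φ).
The central angle between the endpoints is δ = arccos(p₁·p₂) ≈ 2.501 rad (143.3°).
Interpolate at f = 4/5 with slerp weights a = sin((1−f)δ)/sin δ ≈ 0.802, b = sin(fδ)/sin δ ≈ 1.520.
p = a·p₁ + b·p₂ ≈ (0.704, 0.338, 0.625); φ = arcsin(p_z) ≈ 38.67°, λ = atan2(p_y, p_x) ≈ 25.64°.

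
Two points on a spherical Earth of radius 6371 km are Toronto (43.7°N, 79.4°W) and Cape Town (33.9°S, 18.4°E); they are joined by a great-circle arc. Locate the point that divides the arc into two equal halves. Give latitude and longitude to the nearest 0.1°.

From cos δ = sin φ₁ sin φ₂ + cos φ₁ cos φ₂ cos Δλ, the central angle is δ ≈ 2.056 rad (117.8°).
Interpolate at f = 1/2 with slerp weights a = sin((1−f)δ)/sin δ ≈ 0.968, b = sin(fδ)/sin δ ≈ 0.968.
p = a·p₁ + b·p₂ ≈ (0.891, -0.434, 0.129); φ = arcsin(p_z) ≈ 7.41°, λ = atan2(p_y, p_x) ≈ -25.98°.

≈ (7.4°N, 26.0°W)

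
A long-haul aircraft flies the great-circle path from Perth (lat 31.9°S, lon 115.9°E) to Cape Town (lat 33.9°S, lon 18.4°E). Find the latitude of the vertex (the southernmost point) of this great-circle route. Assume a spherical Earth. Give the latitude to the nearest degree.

≈ 44°S

The great circle lies in the plane with unit normal n̂ = (p₁ × p₂)/|p₁ × p₂|.
Here n̂_z ≈ -0.713; the vertex latitude is φ_max = arccos|n̂_z| ≈ 44.5°.
Check via Clairaut: cos φ_max = |cos φ₁| · sin C = cos(31.9°)·sin(122.8°) ≈ 0.713, again giving ≈ 44.5°.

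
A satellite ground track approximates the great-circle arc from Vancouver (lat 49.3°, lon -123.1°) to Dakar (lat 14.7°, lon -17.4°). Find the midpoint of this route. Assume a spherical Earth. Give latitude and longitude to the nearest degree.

≈ lat 45°, lon -56°

Write both endpoints as unit vectors p₁, p₂ with components (cos φ cos λ, cos φ sin λ, sin φ).
The central angle between the endpoints is δ = arccos(p₁·p₂) ≈ 1.549 rad (88.8°).
Interpolate at f = 1/2 with slerp weights a = sin((1−f)δ)/sin δ ≈ 0.700, b = sin(fδ)/sin δ ≈ 0.700.
p = a·p₁ + b·p₂ ≈ (0.397, -0.584, 0.708); φ = arcsin(p_z) ≈ 45.06°, λ = atan2(p_y, p_x) ≈ -55.84°.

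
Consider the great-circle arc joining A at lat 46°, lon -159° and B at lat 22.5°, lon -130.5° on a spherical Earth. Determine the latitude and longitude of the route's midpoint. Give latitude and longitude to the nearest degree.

≈ lat 35°, lon -143°

Write both endpoints as unit vectors p₁, p₂ with components (cos φ cos λ, cos φ sin λ, sin φ).
The central angle between the endpoints is δ = arccos(p₁·p₂) ≈ 0.575 rad (32.9°).
Interpolate at f = 1/2 with slerp weights a = sin((1−f)δ)/sin δ ≈ 0.521, b = sin(fδ)/sin δ ≈ 0.521.
p = a·p₁ + b·p₂ ≈ (-0.651, -0.496, 0.575); φ = arcsin(p_z) ≈ 35.07°, λ = atan2(p_y, p_x) ≈ -142.69°.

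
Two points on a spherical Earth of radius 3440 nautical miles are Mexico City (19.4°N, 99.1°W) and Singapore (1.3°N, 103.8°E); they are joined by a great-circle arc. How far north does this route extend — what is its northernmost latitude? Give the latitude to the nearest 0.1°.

The great circle lies in the plane with unit normal n̂ = (p₁ × p₂)/|p₁ × p₂|.
Here n̂_z ≈ -0.722; the vertex latitude is φ_max = arccos|n̂_z| ≈ 43.8°.
Check via Clairaut: cos φ_max = |cos φ₁| · sin C = cos(19.4°)·sin(49.9°) ≈ 0.722, again giving ≈ 43.8°.

≈ 43.8°N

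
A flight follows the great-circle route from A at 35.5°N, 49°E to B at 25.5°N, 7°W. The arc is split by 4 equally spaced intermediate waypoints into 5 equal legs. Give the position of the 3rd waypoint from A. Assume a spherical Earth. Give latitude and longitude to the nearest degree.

≈ 33°N, 14°E

Convert each endpoint to a unit vector on the sphere (x = cos φ cos λ, y = cos φ sin λ, z = sin φ).
The central angle between the endpoints is δ = arccos(p₁·p₂) ≈ 0.849 rad (48.6°).
Interpolate at f = 3/5 with slerp weights a = sin((1−f)δ)/sin δ ≈ 0.444, b = sin(fδ)/sin δ ≈ 0.650.
p = a·p₁ + b·p₂ ≈ (0.819, 0.201, 0.537); φ = arcsin(p_z) ≈ 32.50°, λ = atan2(p_y, p_x) ≈ 13.80°.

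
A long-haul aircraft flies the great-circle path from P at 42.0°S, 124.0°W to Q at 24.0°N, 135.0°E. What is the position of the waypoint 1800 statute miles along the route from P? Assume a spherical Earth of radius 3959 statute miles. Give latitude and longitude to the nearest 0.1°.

The haversine formula gives a central angle δ ≈ 1.984 rad (113.7°) between the endpoints. The total great-circle distance is δ·R ≈ 1.984 × 3959 ≈ 7855 mi, so the target fraction is f = 1800/7855 ≈ 0.229.
Interpolate at f ≈ 0.229 with slerp weights a = sin((1−f)δ)/sin δ ≈ 1.091, b = sin(fδ)/sin δ ≈ 0.480.
p = a·p₁ + b·p₂ ≈ (-0.763, -0.362, -0.535); φ = arcsin(p_z) ≈ -32.34°, λ = atan2(p_y, p_x) ≈ -154.60°.

≈ 32.3°S, 154.6°W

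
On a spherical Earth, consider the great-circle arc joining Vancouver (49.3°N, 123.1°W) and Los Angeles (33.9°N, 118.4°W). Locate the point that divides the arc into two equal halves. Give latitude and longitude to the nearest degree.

Convert each endpoint to a unit vector on the sphere (x = cos φ cos λ, y = cos φ sin λ, z = sin φ).
The central angle between the endpoints is δ = arccos(p₁·p₂) ≈ 0.276 rad (15.8°).
Interpolate at f = 1/2 with slerp weights a = sin((1−f)δ)/sin δ ≈ 0.505, b = sin(fδ)/sin δ ≈ 0.505.
p = a·p₁ + b·p₂ ≈ (-0.379, -0.644, 0.664); φ = arcsin(p_z) ≈ 41.62°, λ = atan2(p_y, p_x) ≈ -120.47°.

≈ 42°N, 120°W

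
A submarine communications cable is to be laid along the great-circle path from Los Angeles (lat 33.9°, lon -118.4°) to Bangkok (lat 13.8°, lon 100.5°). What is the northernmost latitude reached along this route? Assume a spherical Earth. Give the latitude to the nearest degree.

≈ 54°

The great circle lies in the plane with unit normal n̂ = (p₁ × p₂)/|p₁ × p₂|.
Here n̂_z ≈ -0.582; the vertex latitude is φ_max = arccos|n̂_z| ≈ 54.4°.
Check via Clairaut: cos φ_max = |cos φ₁| · sin C = cos(33.9°)·sin(44.5°) ≈ 0.582, again giving ≈ 54.4°.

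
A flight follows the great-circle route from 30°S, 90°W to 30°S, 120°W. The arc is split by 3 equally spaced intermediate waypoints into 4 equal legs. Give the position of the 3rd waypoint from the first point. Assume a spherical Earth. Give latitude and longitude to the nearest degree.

Convert each endpoint to a unit vector on the sphere (x = cos φ cos λ, y = cos φ sin λ, z = sin φ).
The central angle between the endpoints is δ = arccos(p₁·p₂) ≈ 0.452 rad (25.9°).
Interpolate at f = 3/4 with slerp weights a = sin((1−f)δ)/sin δ ≈ 0.258, b = sin(fδ)/sin δ ≈ 0.761.
p = a·p₁ + b·p₂ ≈ (-0.330, -0.795, -0.510); φ = arcsin(p_z) ≈ -30.65°, λ = atan2(p_y, p_x) ≈ -112.53°.

≈ 31°S, 113°W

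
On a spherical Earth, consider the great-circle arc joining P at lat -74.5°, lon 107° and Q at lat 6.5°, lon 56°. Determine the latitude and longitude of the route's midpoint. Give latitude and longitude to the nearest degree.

≈ lat -36°, lon 66°

From cos δ = sin φ₁ sin φ₂ + cos φ₁ cos φ₂ cos Δλ, the central angle is δ ≈ 1.513 rad (86.7°).
Interpolate at f = 1/2 with slerp weights a = sin((1−f)δ)/sin δ ≈ 0.687, b = sin(fδ)/sin δ ≈ 0.687.
p = a·p₁ + b·p₂ ≈ (0.328, 0.742, -0.585); φ = arcsin(p_z) ≈ -35.78°, λ = atan2(p_y, p_x) ≈ 66.14°.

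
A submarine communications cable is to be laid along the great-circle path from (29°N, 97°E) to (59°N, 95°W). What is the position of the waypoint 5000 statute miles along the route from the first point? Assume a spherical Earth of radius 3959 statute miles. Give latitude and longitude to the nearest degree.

≈ (77°N, 111°W)

The haversine formula gives a central angle δ ≈ 1.596 rad (91.4°) between the endpoints. The total great-circle distance is δ·R ≈ 1.596 × 3959 ≈ 6318 mi, so the target fraction is f = 5000/6318 ≈ 0.791.
Interpolate at f ≈ 0.791 with slerp weights a = sin((1−f)δ)/sin δ ≈ 0.327, b = sin(fδ)/sin δ ≈ 0.953.
p = a·p₁ + b·p₂ ≈ (-0.078, -0.205, 0.976); φ = arcsin(p_z) ≈ 77.32°, λ = atan2(p_y, p_x) ≈ -110.71°.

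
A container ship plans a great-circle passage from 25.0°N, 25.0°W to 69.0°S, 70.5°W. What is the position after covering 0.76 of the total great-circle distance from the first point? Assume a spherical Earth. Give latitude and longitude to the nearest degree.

≈ 48°S, 47°W

Write both endpoints as unit vectors p₁, p₂ with components (cos φ cos λ, cos φ sin λ, sin φ).
The central angle between the endpoints is δ = arccos(p₁·p₂) ≈ 1.738 rad (99.6°).
Interpolate at f = 0.76 with slerp weights a = sin((1−f)δ)/sin δ ≈ 0.411, b = sin(fδ)/sin δ ≈ 0.983.
p = a·p₁ + b·p₂ ≈ (0.455, -0.489, -0.744); φ = arcsin(p_z) ≈ -48.06°, λ = atan2(p_y, p_x) ≈ -47.08°.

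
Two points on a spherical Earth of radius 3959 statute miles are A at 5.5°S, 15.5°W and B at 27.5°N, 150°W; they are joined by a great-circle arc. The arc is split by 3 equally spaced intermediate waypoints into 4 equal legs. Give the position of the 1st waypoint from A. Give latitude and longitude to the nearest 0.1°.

≈ 12.0°N, 43.5°W

Convert each endpoint to a unit vector on the sphere (x = cos φ cos λ, y = cos φ sin λ, z = sin φ).
The central angle between the endpoints is δ = arccos(p₁·p₂) ≈ 2.296 rad (131.5°).
Interpolate at f = 1/4 with slerp weights a = sin((1−f)δ)/sin δ ≈ 1.321, b = sin(fδ)/sin δ ≈ 0.725.
p = a·p₁ + b·p₂ ≈ (0.710, -0.673, 0.208); φ = arcsin(p_z) ≈ 12.03°, λ = atan2(p_y, p_x) ≈ -43.48°.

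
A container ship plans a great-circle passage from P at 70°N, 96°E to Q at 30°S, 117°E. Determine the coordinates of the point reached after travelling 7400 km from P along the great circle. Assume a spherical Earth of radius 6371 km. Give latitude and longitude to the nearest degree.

From cos δ = sin φ₁ sin φ₂ + cos φ₁ cos φ₂ cos Δλ, the central angle is δ ≈ 1.765 rad (101.1°). The total great-circle distance is δ·R ≈ 1.765 × 6371 ≈ 11247 km, so the target fraction is f = 7400/11247 ≈ 0.658.
Interpolate at f ≈ 0.658 with slerp weights a = sin((1−f)δ)/sin δ ≈ 0.579, b = sin(fδ)/sin δ ≈ 0.935.
p = a·p₁ + b·p₂ ≈ (-0.388, 0.918, 0.076); φ = arcsin(p_z) ≈ 4.38°, λ = atan2(p_y, p_x) ≈ 112.92°.

≈ 4°N, 113°E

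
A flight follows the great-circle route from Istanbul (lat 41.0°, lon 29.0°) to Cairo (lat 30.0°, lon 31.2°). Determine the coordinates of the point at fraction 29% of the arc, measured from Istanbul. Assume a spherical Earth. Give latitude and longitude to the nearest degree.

≈ lat 38°, lon 30°

Write both endpoints as unit vectors p₁, p₂ with components (cos φ cos λ, cos φ sin λ, sin φ).
The central angle between the endpoints is δ = arccos(p₁·p₂) ≈ 0.194 rad (11.1°).
Interpolate at f = 0.29 with slerp weights a = sin((1−f)δ)/sin δ ≈ 0.712, b = sin(fδ)/sin δ ≈ 0.292.
p = a·p₁ + b·p₂ ≈ (0.686, 0.391, 0.613); φ = arcsin(p_z) ≈ 37.81°, λ = atan2(p_y, p_x) ≈ 29.70°.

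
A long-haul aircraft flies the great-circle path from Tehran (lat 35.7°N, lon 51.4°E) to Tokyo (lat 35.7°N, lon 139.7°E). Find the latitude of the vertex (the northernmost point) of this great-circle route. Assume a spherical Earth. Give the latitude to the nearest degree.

≈ 45°N

The great circle lies in the plane with unit normal n̂ = (p₁ × p₂)/|p₁ × p₂|.
Here n̂_z ≈ +0.707; the vertex latitude is φ_max = arccos|n̂_z| ≈ 45.0°.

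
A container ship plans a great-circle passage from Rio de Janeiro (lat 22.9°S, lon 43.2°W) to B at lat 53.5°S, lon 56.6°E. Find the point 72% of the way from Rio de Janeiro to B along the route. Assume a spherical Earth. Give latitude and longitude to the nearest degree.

≈ lat 56°S, lon 19°E

Write both endpoints as unit vectors p₁, p₂ with components (cos φ cos λ, cos φ sin λ, sin φ).
The central angle between the endpoints is δ = arccos(p₁·p₂) ≈ 1.349 rad (77.3°).
Interpolate at f = 0.72 with slerp weights a = sin((1−f)δ)/sin δ ≈ 0.378, b = sin(fδ)/sin δ ≈ 0.846.
p = a·p₁ + b·p₂ ≈ (0.531, 0.182, -0.828); φ = arcsin(p_z) ≈ -55.85°, λ = atan2(p_y, p_x) ≈ 18.90°.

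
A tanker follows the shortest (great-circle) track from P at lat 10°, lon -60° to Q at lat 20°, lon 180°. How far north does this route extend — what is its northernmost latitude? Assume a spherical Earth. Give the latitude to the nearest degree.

≈ 29°

The great circle lies in the plane with unit normal n̂ = (p₁ × p₂)/|p₁ × p₂|.
Here n̂_z ≈ -0.876; the vertex latitude is φ_max = arccos|n̂_z| ≈ 28.9°.
Check via Clairaut: cos φ_max = |cos φ₁| · sin C = cos(10.0°)·sin(62.8°) ≈ 0.876, again giving ≈ 28.9°.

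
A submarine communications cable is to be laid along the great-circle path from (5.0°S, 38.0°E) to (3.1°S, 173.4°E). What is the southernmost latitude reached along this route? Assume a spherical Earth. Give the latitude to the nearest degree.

The great circle lies in the plane with unit normal n̂ = (p₁ × p₂)/|p₁ × p₂|.
Here n̂_z ≈ +0.983; the vertex latitude is φ_max = arccos|n̂_z| ≈ 10.6°.

≈ 11°S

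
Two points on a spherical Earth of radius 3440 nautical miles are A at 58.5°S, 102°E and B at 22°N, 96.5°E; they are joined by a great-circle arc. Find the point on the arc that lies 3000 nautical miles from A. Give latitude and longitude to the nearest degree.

≈ 9°S, 98°E

Convert each endpoint to a unit vector on the sphere (x = cos φ cos λ, y = cos φ sin λ, z = sin φ).
The central angle between the endpoints is δ = arccos(p₁·p₂) ≈ 1.407 rad (80.6°). The total great-circle distance is δ·R ≈ 1.407 × 3440 ≈ 4841 nmi, so the target fraction is f = 3000/4841 ≈ 0.620.
Interpolate at f ≈ 0.620 with slerp weights a = sin((1−f)δ)/sin δ ≈ 0.517, b = sin(fδ)/sin δ ≈ 0.776.
p = a·p₁ + b·p₂ ≈ (-0.138, 0.979, -0.150); φ = arcsin(p_z) ≈ -8.63°, λ = atan2(p_y, p_x) ≈ 98.00°.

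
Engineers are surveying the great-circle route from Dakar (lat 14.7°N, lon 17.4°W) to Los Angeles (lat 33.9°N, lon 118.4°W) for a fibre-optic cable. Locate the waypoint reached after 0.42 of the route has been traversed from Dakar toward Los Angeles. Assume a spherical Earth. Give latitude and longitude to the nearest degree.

From cos δ = sin φ₁ sin φ₂ + cos φ₁ cos φ₂ cos Δλ, the central angle is δ ≈ 1.582 rad (90.7°).
Interpolate at f = 0.42 with slerp weights a = sin((1−f)δ)/sin δ ≈ 0.794, b = sin(fδ)/sin δ ≈ 0.617.
p = a·p₁ + b·p₂ ≈ (0.490, -0.680, 0.546); φ = arcsin(p_z) ≈ 33.07°, λ = atan2(p_y, p_x) ≈ -54.25°.

≈ lat 33°N, lon 54°W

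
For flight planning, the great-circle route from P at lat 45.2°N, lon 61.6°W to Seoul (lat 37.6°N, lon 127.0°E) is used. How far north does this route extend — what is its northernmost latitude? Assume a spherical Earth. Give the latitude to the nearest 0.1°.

≈ 85.2°N

The great circle lies in the plane with unit normal n̂ = (p₁ × p₂)/|p₁ × p₂|.
Here n̂_z ≈ -0.084; the vertex latitude is φ_max = arccos|n̂_z| ≈ 85.2°.
Check via Clairaut: cos φ_max = |cos φ₁| · sin C = cos(45.2°)·sin(6.9°) ≈ 0.084, again giving ≈ 85.2°.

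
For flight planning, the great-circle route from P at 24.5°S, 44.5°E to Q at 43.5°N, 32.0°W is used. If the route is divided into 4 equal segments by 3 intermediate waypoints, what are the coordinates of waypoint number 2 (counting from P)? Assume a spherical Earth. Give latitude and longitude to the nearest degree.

≈ 12°N, 11°E

Write both endpoints as unit vectors p₁, p₂ with components (cos φ cos λ, cos φ sin λ, sin φ).
The central angle between the endpoints is δ = arccos(p₁·p₂) ≈ 1.703 rad (97.5°).
Interpolate at f = 2/4 with slerp weights a = sin((1−f)δ)/sin δ ≈ 0.759, b = sin(fδ)/sin δ ≈ 0.759.
p = a·p₁ + b·p₂ ≈ (0.959, 0.192, 0.208); φ = arcsin(p_z) ≈ 11.98°, λ = atan2(p_y, p_x) ≈ 11.33°.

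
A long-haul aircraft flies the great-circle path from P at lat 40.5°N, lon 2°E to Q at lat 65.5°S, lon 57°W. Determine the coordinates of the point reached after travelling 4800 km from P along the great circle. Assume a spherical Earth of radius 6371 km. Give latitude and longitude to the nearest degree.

From cos δ = sin φ₁ sin φ₂ + cos φ₁ cos φ₂ cos Δλ, the central angle is δ ≈ 2.014 rad (115.4°). The total great-circle distance is δ·R ≈ 2.014 × 6371 ≈ 12829 km, so the target fraction is f = 4800/12829 ≈ 0.374.
Interpolate at f ≈ 0.374 with slerp weights a = sin((1−f)δ)/sin δ ≈ 1.054, b = sin(fδ)/sin δ ≈ 0.757.
p = a·p₁ + b·p₂ ≈ (0.972, -0.235, -0.005); φ = arcsin(p_z) ≈ -0.26°, λ = atan2(p_y, p_x) ≈ -13.61°.

≈ lat 0°N, lon 14°W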